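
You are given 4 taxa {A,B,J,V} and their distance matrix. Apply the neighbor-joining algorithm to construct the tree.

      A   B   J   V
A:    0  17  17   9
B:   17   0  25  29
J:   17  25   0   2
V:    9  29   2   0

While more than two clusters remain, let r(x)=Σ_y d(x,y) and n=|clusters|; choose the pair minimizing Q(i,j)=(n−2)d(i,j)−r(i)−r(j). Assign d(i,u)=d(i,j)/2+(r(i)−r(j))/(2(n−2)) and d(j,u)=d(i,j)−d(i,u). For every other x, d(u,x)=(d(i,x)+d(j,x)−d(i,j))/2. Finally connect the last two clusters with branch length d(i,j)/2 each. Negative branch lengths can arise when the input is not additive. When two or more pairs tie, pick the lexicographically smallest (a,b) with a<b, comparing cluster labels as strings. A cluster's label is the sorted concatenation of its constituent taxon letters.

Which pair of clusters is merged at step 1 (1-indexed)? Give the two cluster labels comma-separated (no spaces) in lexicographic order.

1. join A+B (d=17, Q=-80) ⇒ AB; edges |A|=3/2, |B|=31/2
  updated: d(AB,J)=25/2, d(AB,V)=21/2
2. join AB+J (d=25/2, Q=-25) ⇒ ABJ; edges |AB|=21/2, |J|=2
  updated: d(ABJ,V)=0
3. join ABJ+V (d=0) ⇒ ABJV; edges |ABJ|=0, |V|=0
final tree: (((A:3/2,B:31/2):21/2,J:2):0,V:0)
total length: 59/2

A,B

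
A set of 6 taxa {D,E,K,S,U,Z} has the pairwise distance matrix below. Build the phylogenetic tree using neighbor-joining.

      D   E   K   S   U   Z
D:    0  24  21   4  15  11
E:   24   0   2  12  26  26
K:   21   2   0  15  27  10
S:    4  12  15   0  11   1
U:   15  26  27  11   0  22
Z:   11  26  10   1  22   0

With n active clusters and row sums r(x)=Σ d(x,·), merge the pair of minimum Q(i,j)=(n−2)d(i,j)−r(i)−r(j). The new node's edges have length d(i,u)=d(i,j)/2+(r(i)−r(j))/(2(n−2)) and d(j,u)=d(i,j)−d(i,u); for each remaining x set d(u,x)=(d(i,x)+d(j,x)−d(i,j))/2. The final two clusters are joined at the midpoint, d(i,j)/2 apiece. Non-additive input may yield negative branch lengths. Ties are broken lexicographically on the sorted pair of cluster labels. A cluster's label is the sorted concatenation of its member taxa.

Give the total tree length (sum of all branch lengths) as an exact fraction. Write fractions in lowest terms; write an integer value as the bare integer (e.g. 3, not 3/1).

281/8

step 1: merge (E,K) at d=2, Q=-157; branch lengths E→23/8, K→-7/8; new cluster EK
  updated: d(D,EK)=43/2, d(EK,S)=25/2, d(EK,U)=51/2, d(EK,Z)=17
step 2: merge (D,U) at d=15, Q=-80; branch lengths D→23/6, U→67/6; new cluster DU
  updated: d(DU,EK)=16, d(DU,S)=0, d(DU,Z)=9
step 3: merge (DU,EK) at d=16, Q=-77/2; branch lengths DU→23/8, EK→105/8; new cluster DEKU
  updated: d(DEKU,S)=-7/4, d(DEKU,Z)=5
step 4: merge (DEKU,S) at d=-7/4, Q=-17/4; branch lengths DEKU→9/8, S→-23/8; new cluster DEKSU
  updated: d(DEKSU,Z)=31/8
step 5: merge (DEKSU,Z) at d=31/8; branch lengths DEKSU→31/16, Z→31/16; new cluster DEKSUZ
final tree: ((((D:23/6,U:67/6):23/8,(E:23/8,K:-7/8):105/8):9/8,S:-23/8):31/16,Z:31/16)
total length: 281/8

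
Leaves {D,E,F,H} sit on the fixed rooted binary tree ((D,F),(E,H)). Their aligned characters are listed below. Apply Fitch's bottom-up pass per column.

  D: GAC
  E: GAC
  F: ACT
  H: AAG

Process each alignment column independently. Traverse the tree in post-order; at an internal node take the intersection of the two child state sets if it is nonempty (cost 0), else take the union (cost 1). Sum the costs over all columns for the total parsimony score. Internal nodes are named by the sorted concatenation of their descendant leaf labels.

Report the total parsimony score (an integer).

DF@0: {G} ∪ {A} = {A,G} (union, +1)
EH@0: {G} ∪ {A} = {A,G} (union, +1)
DEFH@0: {A,G} ∩ {A,G} = {A,G} (intersection, +0)
DF@1: {A} ∪ {C} = {A,C} (union, +1)
EH@1: {A} ∩ {A} = {A} (intersection, +0)
DEFH@1: {A,C} ∩ {A} = {A} (intersection, +0)
DF@2: {C} ∪ {T} = {C,T} (union, +1)
EH@2: {C} ∪ {G} = {C,G} (union, +1)
DEFH@2: {C,T} ∩ {C,G} = {C} (intersection, +0)
per-site changes: [2, 1, 2]; total = 5

5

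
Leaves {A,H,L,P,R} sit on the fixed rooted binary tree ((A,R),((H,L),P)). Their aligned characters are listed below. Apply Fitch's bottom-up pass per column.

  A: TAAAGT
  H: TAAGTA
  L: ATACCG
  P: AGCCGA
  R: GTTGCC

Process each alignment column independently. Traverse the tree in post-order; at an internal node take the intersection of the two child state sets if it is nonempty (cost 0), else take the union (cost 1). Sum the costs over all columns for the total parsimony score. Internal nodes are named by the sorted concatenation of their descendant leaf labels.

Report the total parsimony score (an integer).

AR@0: {T} ∪ {G} = {G,T} (union, +1)
HL@0: {T} ∪ {A} = {A,T} (union, +1)
HLP@0: {A,T} ∩ {A} = {A} (intersection, +0)
AHLPR@0: {G,T} ∪ {A} = {A,G,T} (union, +1)
AR@1: {A} ∪ {T} = {A,T} (union, +1)
HL@1: {A} ∪ {T} = {A,T} (union, +1)
HLP@1: {A,T} ∪ {G} = {A,G,T} (union, +1)
AHLPR@1: {A,T} ∩ {A,G,T} = {A,T} (intersection, +0)
AR@2: {A} ∪ {T} = {A,T} (union, +1)
HL@2: {A} ∩ {A} = {A} (intersection, +0)
HLP@2: {A} ∪ {C} = {A,C} (union, +1)
AHLPR@2: {A,T} ∩ {A,C} = {A} (intersection, +0)
AR@3: {A} ∪ {G} = {A,G} (union, +1)
HL@3: {G} ∪ {C} = {C,G} (union, +1)
HLP@3: {C,G} ∩ {C} = {C} (intersection, +0)
AHLPR@3: {A,G} ∪ {C} = {A,C,G} (union, +1)
AR@4: {G} ∪ {C} = {C,G} (union, +1)
HL@4: {T} ∪ {C} = {C,T} (union, +1)
HLP@4: {C,T} ∪ {G} = {C,G,T} (union, +1)
AHLPR@4: {C,G} ∩ {C,G,T} = {C,G} (intersection, +0)
AR@5: {T} ∪ {C} = {C,T} (union, +1)
HL@5: {A} ∪ {G} = {A,G} (union, +1)
HLP@5: {A,G} ∩ {A} = {A} (intersection, +0)
AHLPR@5: {C,T} ∪ {A} = {A,C,T} (union, +1)
per-site changes: [3, 3, 2, 3, 3, 3]; total = 17

17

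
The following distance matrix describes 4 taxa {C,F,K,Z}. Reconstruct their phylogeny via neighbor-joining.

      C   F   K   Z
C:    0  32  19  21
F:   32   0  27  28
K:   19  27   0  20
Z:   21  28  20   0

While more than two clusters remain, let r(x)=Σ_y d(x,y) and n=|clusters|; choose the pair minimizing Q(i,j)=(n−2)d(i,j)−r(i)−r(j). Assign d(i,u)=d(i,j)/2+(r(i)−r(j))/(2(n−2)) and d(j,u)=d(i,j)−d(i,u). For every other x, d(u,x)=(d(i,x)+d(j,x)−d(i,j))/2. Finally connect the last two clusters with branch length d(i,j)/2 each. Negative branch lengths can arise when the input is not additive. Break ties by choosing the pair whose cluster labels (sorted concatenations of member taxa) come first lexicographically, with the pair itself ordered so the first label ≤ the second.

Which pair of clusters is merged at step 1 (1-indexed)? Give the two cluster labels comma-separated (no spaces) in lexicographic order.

step 1: merge (C,K) at d=19, Q=-100; branch lengths C→11, K→8; new cluster CK
  updated: d(CK,F)=20, d(CK,Z)=11
step 2: merge (CK,F) at d=20, Q=-59; branch lengths CK→3/2, F→37/2; new cluster CFK
  updated: d(CFK,Z)=19/2
step 3: merge (CFK,Z) at d=19/2; branch lengths CFK→19/4, Z→19/4; new cluster CFKZ
final tree: (((C:11,K:8):3/2,F:37/2):19/4,Z:19/4)
total length: 97/2

C,K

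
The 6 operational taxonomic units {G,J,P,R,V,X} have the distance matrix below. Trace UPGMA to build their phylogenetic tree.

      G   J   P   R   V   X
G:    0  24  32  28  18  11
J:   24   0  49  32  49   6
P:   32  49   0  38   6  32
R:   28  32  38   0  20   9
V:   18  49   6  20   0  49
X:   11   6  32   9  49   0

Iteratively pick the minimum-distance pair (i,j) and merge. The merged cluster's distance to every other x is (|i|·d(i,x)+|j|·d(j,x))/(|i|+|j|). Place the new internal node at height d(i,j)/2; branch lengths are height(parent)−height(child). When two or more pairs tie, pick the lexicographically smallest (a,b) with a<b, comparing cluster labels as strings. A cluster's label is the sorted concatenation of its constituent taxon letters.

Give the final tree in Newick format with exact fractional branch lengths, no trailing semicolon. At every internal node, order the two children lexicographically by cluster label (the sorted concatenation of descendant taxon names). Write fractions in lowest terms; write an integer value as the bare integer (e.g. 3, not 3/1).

1. join J+X (d=6) ⇒ JX; edges |J|=3, |X|=3
  updated: d(G,JX)=35/2, d(JX,P)=81/2, d(JX,R)=41/2, d(JX,V)=49
2. join P+V (d=6) ⇒ PV; edges |P|=3, |V|=3
  updated: d(G,PV)=25, d(JX,PV)=179/4, d(PV,R)=29
3. join G+JX (d=35/2) ⇒ GJX; edges |G|=35/4, |JX|=23/4
  updated: d(GJX,PV)=229/6, d(GJX,R)=23
4. join GJX+R (d=23) ⇒ GJRX; edges |GJX|=11/4, |R|=23/2
  updated: d(GJRX,PV)=287/8
5. join GJRX+PV (d=287/8) ⇒ GJPRVX; edges |GJRX|=103/16, |PV|=239/16
final tree: (((G:35/4,(J:3,X:3):23/4):11/4,R:23/2):103/16,(P:3,V:3):239/16)
total length: 497/8

(((G:35/4,(J:3,X:3):23/4):11/4,R:23/2):103/16,(P:3,V:3):239/16)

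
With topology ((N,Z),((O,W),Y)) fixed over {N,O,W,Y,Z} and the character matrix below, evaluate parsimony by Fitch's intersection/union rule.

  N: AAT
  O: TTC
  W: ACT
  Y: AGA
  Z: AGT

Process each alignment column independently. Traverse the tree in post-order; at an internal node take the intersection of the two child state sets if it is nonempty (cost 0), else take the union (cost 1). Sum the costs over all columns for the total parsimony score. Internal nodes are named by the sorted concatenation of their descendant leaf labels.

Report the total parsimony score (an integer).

NZ@0: {A} ∩ {A} = {A} (intersection, +0)
OW@0: {T} ∪ {A} = {A,T} (union, +1)
OWY@0: {A,T} ∩ {A} = {A} (intersection, +0)
NOWYZ@0: {A} ∩ {A} = {A} (intersection, +0)
NZ@1: {A} ∪ {G} = {A,G} (union, +1)
OW@1: {T} ∪ {C} = {C,T} (union, +1)
OWY@1: {C,T} ∪ {G} = {C,G,T} (union, +1)
NOWYZ@1: {A,G} ∩ {C,G,T} = {G} (intersection, +0)
NZ@2: {T} ∩ {T} = {T} (intersection, +0)
OW@2: {C} ∪ {T} = {C,T} (union, +1)
OWY@2: {C,T} ∪ {A} = {A,C,T} (union, +1)
NOWYZ@2: {T} ∩ {A,C,T} = {T} (intersection, +0)
per-site changes: [1, 3, 2]; total = 6

6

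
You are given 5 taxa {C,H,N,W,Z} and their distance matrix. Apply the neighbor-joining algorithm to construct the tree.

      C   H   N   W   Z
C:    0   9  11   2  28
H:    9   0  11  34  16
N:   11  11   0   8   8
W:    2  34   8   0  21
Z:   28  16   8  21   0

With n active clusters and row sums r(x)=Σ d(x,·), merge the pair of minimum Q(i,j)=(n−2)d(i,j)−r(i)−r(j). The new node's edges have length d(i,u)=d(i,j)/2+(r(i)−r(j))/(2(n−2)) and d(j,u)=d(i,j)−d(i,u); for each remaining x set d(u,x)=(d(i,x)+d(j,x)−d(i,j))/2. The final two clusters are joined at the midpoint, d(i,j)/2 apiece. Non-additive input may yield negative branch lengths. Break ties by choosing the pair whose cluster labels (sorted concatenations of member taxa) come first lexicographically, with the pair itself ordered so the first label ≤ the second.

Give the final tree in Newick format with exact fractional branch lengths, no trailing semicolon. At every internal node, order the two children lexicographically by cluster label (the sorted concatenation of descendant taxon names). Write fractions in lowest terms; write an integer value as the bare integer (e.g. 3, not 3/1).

iteration 1: select C,W (d=2, Q=-109); attach at lengths (-3/2, 7/2); label the merged cluster CW
  updated: d(CW,H)=41/2, d(CW,N)=17/2, d(CW,Z)=47/2
iteration 2: select CW,N (d=17/2, Q=-63); attach at lengths (21/2, -2); label the merged cluster CNW
  updated: d(CNW,H)=23/2, d(CNW,Z)=23/2
iteration 3: select CNW,H (d=23/2, Q=-39); attach at lengths (7/2, 8); label the merged cluster CHNW
  updated: d(CHNW,Z)=8
iteration 4: select CHNW,Z (d=8); attach at lengths (4, 4); label the merged cluster CHNWZ
final tree: ((((C:-3/2,W:7/2):21/2,N:-2):7/2,H:8):4,Z:4)
total length: 30

((((C:-3/2,W:7/2):21/2,N:-2):7/2,H:8):4,Z:4)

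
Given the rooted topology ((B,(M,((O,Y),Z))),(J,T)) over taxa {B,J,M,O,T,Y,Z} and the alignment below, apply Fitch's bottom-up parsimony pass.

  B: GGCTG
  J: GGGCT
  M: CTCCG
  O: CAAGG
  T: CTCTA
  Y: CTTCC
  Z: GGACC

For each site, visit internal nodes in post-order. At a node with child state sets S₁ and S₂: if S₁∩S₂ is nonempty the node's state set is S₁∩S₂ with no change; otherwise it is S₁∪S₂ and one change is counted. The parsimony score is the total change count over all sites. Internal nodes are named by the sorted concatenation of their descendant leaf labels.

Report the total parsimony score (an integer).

[col 0] OY: children O:{C}, Y:{C} ∩→ {C}; cost 0
[col 0] OYZ: children OY:{C}, Z:{G} ∪→ {C,G}; cost 1
[col 0] MOYZ: children M:{C}, OYZ:{C,G} ∩→ {C}; cost 0
[col 0] BMOYZ: children B:{G}, MOYZ:{C} ∪→ {C,G}; cost 1
[col 0] JT: children J:{G}, T:{C} ∪→ {C,G}; cost 1
[col 0] BJMOTYZ: children BMOYZ:{C,G}, JT:{C,G} ∩→ {C,G}; cost 0
[col 1] OY: children O:{A}, Y:{T} ∪→ {A,T}; cost 1
[col 1] OYZ: children OY:{A,T}, Z:{G} ∪→ {A,G,T}; cost 1
[col 1] MOYZ: children M:{T}, OYZ:{A,G,T} ∩→ {T}; cost 0
[col 1] BMOYZ: children B:{G}, MOYZ:{T} ∪→ {G,T}; cost 1
[col 1] JT: children J:{G}, T:{T} ∪→ {G,T}; cost 1
[col 1] BJMOTYZ: children BMOYZ:{G,T}, JT:{G,T} ∩→ {G,T}; cost 0
[col 2] OY: children O:{A}, Y:{T} ∪→ {A,T}; cost 1
[col 2] OYZ: children OY:{A,T}, Z:{A} ∩→ {A}; cost 0
[col 2] MOYZ: children M:{C}, OYZ:{A} ∪→ {A,C}; cost 1
[col 2] BMOYZ: children B:{C}, MOYZ:{A,C} ∩→ {C}; cost 0
[col 2] JT: children J:{G}, T:{C} ∪→ {C,G}; cost 1
[col 2] BJMOTYZ: children BMOYZ:{C}, JT:{C,G} ∩→ {C}; cost 0
[col 3] OY: children O:{G}, Y:{C} ∪→ {C,G}; cost 1
[col 3] OYZ: children OY:{C,G}, Z:{C} ∩→ {C}; cost 0
[col 3] MOYZ: children M:{C}, OYZ:{C} ∩→ {C}; cost 0
[col 3] BMOYZ: children B:{T}, MOYZ:{C} ∪→ {C,T}; cost 1
[col 3] JT: children J:{C}, T:{T} ∪→ {C,T}; cost 1
[col 3] BJMOTYZ: children BMOYZ:{C,T}, JT:{C,T} ∩→ {C,T}; cost 0
[col 4] OY: children O:{G}, Y:{C} ∪→ {C,G}; cost 1
[col 4] OYZ: children OY:{C,G}, Z:{C} ∩→ {C}; cost 0
[col 4] MOYZ: children M:{G}, OYZ:{C} ∪→ {C,G}; cost 1
[col 4] BMOYZ: children B:{G}, MOYZ:{C,G} ∩→ {G}; cost 0
[col 4] JT: children J:{T}, T:{A} ∪→ {A,T}; cost 1
[col 4] BJMOTYZ: children BMOYZ:{G}, JT:{A,T} ∪→ {A,G,T}; cost 1
per-site changes: [3, 4, 3, 3, 4]; total = 17

17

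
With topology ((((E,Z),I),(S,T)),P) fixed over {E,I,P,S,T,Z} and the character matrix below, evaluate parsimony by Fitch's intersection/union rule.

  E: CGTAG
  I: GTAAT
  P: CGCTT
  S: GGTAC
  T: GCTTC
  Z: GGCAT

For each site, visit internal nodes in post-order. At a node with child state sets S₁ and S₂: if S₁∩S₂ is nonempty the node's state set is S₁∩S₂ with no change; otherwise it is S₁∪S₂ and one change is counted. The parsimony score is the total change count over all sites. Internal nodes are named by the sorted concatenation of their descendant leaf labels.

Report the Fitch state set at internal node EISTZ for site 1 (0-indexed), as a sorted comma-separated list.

G

EZ@0: {C} ∪ {G} = {C,G} (union, +1)
EIZ@0: {C,G} ∩ {G} = {G} (intersection, +0)
ST@0: {G} ∩ {G} = {G} (intersection, +0)
EISTZ@0: {G} ∩ {G} = {G} (intersection, +0)
EIPSTZ@0: {G} ∪ {C} = {C,G} (union, +1)
EZ@1: {G} ∩ {G} = {G} (intersection, +0)
EIZ@1: {G} ∪ {T} = {G,T} (union, +1)
ST@1: {G} ∪ {C} = {C,G} (union, +1)
EISTZ@1: {G,T} ∩ {C,G} = {G} (intersection, +0)
EIPSTZ@1: {G} ∩ {G} = {G} (intersection, +0)
EZ@2: {T} ∪ {C} = {C,T} (union, +1)
EIZ@2: {C,T} ∪ {A} = {A,C,T} (union, +1)
ST@2: {T} ∩ {T} = {T} (intersection, +0)
EISTZ@2: {A,C,T} ∩ {T} = {T} (intersection, +0)
EIPSTZ@2: {T} ∪ {C} = {C,T} (union, +1)
EZ@3: {A} ∩ {A} = {A} (intersection, +0)
EIZ@3: {A} ∩ {A} = {A} (intersection, +0)
ST@3: {A} ∪ {T} = {A,T} (union, +1)
EISTZ@3: {A} ∩ {A,T} = {A} (intersection, +0)
EIPSTZ@3: {A} ∪ {T} = {A,T} (union, +1)
EZ@4: {G} ∪ {T} = {G,T} (union, +1)
EIZ@4: {G,T} ∩ {T} = {T} (intersection, +0)
ST@4: {C} ∩ {C} = {C} (intersection, +0)
EISTZ@4: {T} ∪ {C} = {C,T} (union, +1)
EIPSTZ@4: {C,T} ∩ {T} = {T} (intersection, +0)
per-site changes: [2, 2, 3, 2, 2]; total = 11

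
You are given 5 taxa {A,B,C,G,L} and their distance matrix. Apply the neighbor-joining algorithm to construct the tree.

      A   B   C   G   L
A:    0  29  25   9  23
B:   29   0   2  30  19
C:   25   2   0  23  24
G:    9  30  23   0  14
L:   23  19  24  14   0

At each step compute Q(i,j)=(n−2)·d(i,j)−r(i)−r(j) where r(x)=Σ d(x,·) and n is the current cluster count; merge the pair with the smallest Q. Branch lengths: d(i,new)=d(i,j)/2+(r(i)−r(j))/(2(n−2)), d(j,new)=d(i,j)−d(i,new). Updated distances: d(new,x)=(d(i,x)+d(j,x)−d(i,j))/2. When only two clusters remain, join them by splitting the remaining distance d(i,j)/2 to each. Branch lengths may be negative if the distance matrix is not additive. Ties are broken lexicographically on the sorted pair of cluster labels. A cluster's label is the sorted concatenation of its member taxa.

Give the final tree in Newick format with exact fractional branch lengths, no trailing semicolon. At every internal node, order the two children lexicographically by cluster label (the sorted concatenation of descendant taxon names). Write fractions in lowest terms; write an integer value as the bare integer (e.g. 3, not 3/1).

iteration 1: select B,C (d=2, Q=-148); attach at lengths (2, 0); label the merged cluster BC
  updated: d(A,BC)=26, d(BC,G)=51/2, d(BC,L)=41/2
iteration 2: select A,G (d=9, Q=-177/2); attach at lengths (55/8, 17/8); label the merged cluster AG
  updated: d(AG,BC)=85/4, d(AG,L)=14
iteration 3: select AG,BC (d=85/4, Q=-223/4); attach at lengths (59/8, 111/8); label the merged cluster ABCG
  updated: d(ABCG,L)=53/8
iteration 4: select ABCG,L (d=53/8); attach at lengths (53/16, 53/16); label the merged cluster ABCGL
final tree: (((A:55/8,G:17/8):59/8,(B:2,C:0):111/8):53/16,L:53/16)
total length: 311/8

(((A:55/8,G:17/8):59/8,(B:2,C:0):111/8):53/16,L:53/16)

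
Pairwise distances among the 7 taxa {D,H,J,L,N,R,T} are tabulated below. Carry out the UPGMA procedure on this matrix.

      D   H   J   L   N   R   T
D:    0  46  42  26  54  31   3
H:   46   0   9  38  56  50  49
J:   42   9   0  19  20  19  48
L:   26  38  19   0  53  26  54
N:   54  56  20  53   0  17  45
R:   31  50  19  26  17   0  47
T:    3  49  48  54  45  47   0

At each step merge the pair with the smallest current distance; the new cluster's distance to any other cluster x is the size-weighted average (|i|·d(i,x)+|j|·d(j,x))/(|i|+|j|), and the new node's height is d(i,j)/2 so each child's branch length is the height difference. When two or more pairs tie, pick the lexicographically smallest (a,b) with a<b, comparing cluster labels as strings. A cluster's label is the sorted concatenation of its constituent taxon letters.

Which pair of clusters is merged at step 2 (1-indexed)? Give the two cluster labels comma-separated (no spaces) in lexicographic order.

H,J

1. join D+T (d=3) ⇒ DT; edges |D|=3/2, |T|=3/2
  updated: d(DT,H)=95/2, d(DT,J)=45, d(DT,L)=40, d(DT,N)=99/2, d(DT,R)=39
2. join H+J (d=9) ⇒ HJ; edges |H|=9/2, |J|=9/2
  updated: d(DT,HJ)=185/4, d(HJ,L)=57/2, d(HJ,N)=38, d(HJ,R)=69/2
3. join N+R (d=17) ⇒ NR; edges |N|=17/2, |R|=17/2
  updated: d(DT,NR)=177/4, d(HJ,NR)=145/4, d(L,NR)=79/2
4. join HJ+L (d=57/2) ⇒ HJL; edges |HJ|=39/4, |L|=57/4
  updated: d(DT,HJL)=265/6, d(HJL,NR)=112/3
5. join HJL+NR (d=112/3) ⇒ HJLNR; edges |HJL|=53/12, |NR|=61/6
  updated: d(DT,HJLNR)=221/5
6. join DT+HJLNR (d=221/5) ⇒ DHJLNRT; edges |DT|=103/5, |HJLNR|=103/30
final tree: ((D:3/2,T:3/2):103/5,(((H:9/2,J:9/2):39/4,L:57/4):53/12,(N:17/2,R:17/2):61/6):103/30)
total length: 5497/60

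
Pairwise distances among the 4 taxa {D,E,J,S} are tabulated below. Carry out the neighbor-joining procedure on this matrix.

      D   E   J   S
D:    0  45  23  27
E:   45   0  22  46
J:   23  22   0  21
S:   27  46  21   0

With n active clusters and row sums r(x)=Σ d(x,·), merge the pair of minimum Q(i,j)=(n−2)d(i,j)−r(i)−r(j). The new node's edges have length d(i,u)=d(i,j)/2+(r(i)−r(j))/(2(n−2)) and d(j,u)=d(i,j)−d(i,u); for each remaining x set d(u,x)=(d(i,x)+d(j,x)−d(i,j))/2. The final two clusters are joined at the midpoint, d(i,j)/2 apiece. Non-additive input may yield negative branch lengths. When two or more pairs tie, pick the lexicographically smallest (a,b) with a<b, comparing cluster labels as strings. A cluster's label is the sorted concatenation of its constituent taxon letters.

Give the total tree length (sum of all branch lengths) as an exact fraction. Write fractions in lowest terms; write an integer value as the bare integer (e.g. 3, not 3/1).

233/4

iteration 1: select D,S (d=27, Q=-135); attach at lengths (55/4, 53/4); label the merged cluster DS
  updated: d(DS,E)=32, d(DS,J)=17/2
iteration 2: select DS,E (d=32, Q=-125/2); attach at lengths (37/4, 91/4); label the merged cluster DES
  updated: d(DES,J)=-3/4
iteration 3: select DES,J (d=-3/4); attach at lengths (-3/8, -3/8); label the merged cluster DEJS
final tree: (((D:55/4,S:53/4):37/4,E:91/4):-3/8,J:-3/8)
total length: 233/4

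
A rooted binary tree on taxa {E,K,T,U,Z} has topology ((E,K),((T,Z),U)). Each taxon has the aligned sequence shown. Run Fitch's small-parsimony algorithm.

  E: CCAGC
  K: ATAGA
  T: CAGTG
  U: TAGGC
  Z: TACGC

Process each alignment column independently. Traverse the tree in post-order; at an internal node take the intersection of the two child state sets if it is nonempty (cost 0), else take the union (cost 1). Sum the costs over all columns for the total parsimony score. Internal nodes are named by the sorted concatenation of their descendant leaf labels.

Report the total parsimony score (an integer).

EK@0: {C} ∪ {A} = {A,C} (union, +1)
TZ@0: {C} ∪ {T} = {C,T} (union, +1)
TUZ@0: {C,T} ∩ {T} = {T} (intersection, +0)
EKTUZ@0: {A,C} ∪ {T} = {A,C,T} (union, +1)
EK@1: {C} ∪ {T} = {C,T} (union, +1)
TZ@1: {A} ∩ {A} = {A} (intersection, +0)
TUZ@1: {A} ∩ {A} = {A} (intersection, +0)
EKTUZ@1: {C,T} ∪ {A} = {A,C,T} (union, +1)
EK@2: {A} ∩ {A} = {A} (intersection, +0)
TZ@2: {G} ∪ {C} = {C,G} (union, +1)
TUZ@2: {C,G} ∩ {G} = {G} (intersection, +0)
EKTUZ@2: {A} ∪ {G} = {A,G} (union, +1)
EK@3: {G} ∩ {G} = {G} (intersection, +0)
TZ@3: {T} ∪ {G} = {G,T} (union, +1)
TUZ@3: {G,T} ∩ {G} = {G} (intersection, +0)
EKTUZ@3: {G} ∩ {G} = {G} (intersection, +0)
EK@4: {C} ∪ {A} = {A,C} (union, +1)
TZ@4: {G} ∪ {C} = {C,G} (union, +1)
TUZ@4: {C,G} ∩ {C} = {C} (intersection, +0)
EKTUZ@4: {A,C} ∩ {C} = {C} (intersection, +0)
per-site changes: [3, 2, 2, 1, 2]; total = 10

10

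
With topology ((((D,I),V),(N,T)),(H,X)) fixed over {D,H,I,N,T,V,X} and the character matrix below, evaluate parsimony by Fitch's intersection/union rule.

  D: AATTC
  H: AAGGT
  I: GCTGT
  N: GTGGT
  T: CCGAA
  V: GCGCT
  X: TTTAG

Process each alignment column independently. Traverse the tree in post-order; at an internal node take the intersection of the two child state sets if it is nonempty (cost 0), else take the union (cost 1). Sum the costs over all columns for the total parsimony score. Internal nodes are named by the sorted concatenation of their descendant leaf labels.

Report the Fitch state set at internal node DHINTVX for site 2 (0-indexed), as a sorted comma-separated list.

[col 0] DI: children D:{A}, I:{G} ∪→ {A,G}; cost 1
[col 0] DIV: children DI:{A,G}, V:{G} ∩→ {G}; cost 0
[col 0] NT: children N:{G}, T:{C} ∪→ {C,G}; cost 1
[col 0] DINTV: children DIV:{G}, NT:{C,G} ∩→ {G}; cost 0
[col 0] HX: children H:{A}, X:{T} ∪→ {A,T}; cost 1
[col 0] DHINTVX: children DINTV:{G}, HX:{A,T} ∪→ {A,G,T}; cost 1
[col 1] DI: children D:{A}, I:{C} ∪→ {A,C}; cost 1
[col 1] DIV: children DI:{A,C}, V:{C} ∩→ {C}; cost 0
[col 1] NT: children N:{T}, T:{C} ∪→ {C,T}; cost 1
[col 1] DINTV: children DIV:{C}, NT:{C,T} ∩→ {C}; cost 0
[col 1] HX: children H:{A}, X:{T} ∪→ {A,T}; cost 1
[col 1] DHINTVX: children DINTV:{C}, HX:{A,T} ∪→ {A,C,T}; cost 1
[col 2] DI: children D:{T}, I:{T} ∩→ {T}; cost 0
[col 2] DIV: children DI:{T}, V:{G} ∪→ {G,T}; cost 1
[col 2] NT: children N:{G}, T:{G} ∩→ {G}; cost 0
[col 2] DINTV: children DIV:{G,T}, NT:{G} ∩→ {G}; cost 0
[col 2] HX: children H:{G}, X:{T} ∪→ {G,T}; cost 1
[col 2] DHINTVX: children DINTV:{G}, HX:{G,T} ∩→ {G}; cost 0
[col 3] DI: children D:{T}, I:{G} ∪→ {G,T}; cost 1
[col 3] DIV: children DI:{G,T}, V:{C} ∪→ {C,G,T}; cost 1
[col 3] NT: children N:{G}, T:{A} ∪→ {A,G}; cost 1
[col 3] DINTV: children DIV:{C,G,T}, NT:{A,G} ∩→ {G}; cost 0
[col 3] HX: children H:{G}, X:{A} ∪→ {A,G}; cost 1
[col 3] DHINTVX: children DINTV:{G}, HX:{A,G} ∩→ {G}; cost 0
[col 4] DI: children D:{C}, I:{T} ∪→ {C,T}; cost 1
[col 4] DIV: children DI:{C,T}, V:{T} ∩→ {T}; cost 0
[col 4] NT: children N:{T}, T:{A} ∪→ {A,T}; cost 1
[col 4] DINTV: children DIV:{T}, NT:{A,T} ∩→ {T}; cost 0
[col 4] HX: children H:{T}, X:{G} ∪→ {G,T}; cost 1
[col 4] DHINTVX: children DINTV:{T}, HX:{G,T} ∩→ {T}; cost 0
per-site changes: [4, 4, 2, 4, 3]; total = 17

G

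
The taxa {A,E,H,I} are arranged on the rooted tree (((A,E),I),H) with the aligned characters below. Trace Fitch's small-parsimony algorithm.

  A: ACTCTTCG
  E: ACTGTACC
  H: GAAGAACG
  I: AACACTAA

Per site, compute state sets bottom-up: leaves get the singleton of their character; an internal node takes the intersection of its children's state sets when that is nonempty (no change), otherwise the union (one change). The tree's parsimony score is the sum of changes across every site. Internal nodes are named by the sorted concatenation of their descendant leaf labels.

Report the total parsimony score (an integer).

13

AE@0: {A} ∩ {A} = {A} (intersection, +0)
AEI@0: {A} ∩ {A} = {A} (intersection, +0)
AEHI@0: {A} ∪ {G} = {A,G} (union, +1)
AE@1: {C} ∩ {C} = {C} (intersection, +0)
AEI@1: {C} ∪ {A} = {A,C} (union, +1)
AEHI@1: {A,C} ∩ {A} = {A} (intersection, +0)
AE@2: {T} ∩ {T} = {T} (intersection, +0)
AEI@2: {T} ∪ {C} = {C,T} (union, +1)
AEHI@2: {C,T} ∪ {A} = {A,C,T} (union, +1)
AE@3: {C} ∪ {G} = {C,G} (union, +1)
AEI@3: {C,G} ∪ {A} = {A,C,G} (union, +1)
AEHI@3: {A,C,G} ∩ {G} = {G} (intersection, +0)
AE@4: {T} ∩ {T} = {T} (intersection, +0)
AEI@4: {T} ∪ {C} = {C,T} (union, +1)
AEHI@4: {C,T} ∪ {A} = {A,C,T} (union, +1)
AE@5: {T} ∪ {A} = {A,T} (union, +1)
AEI@5: {A,T} ∩ {T} = {T} (intersection, +0)
AEHI@5: {T} ∪ {A} = {A,T} (union, +1)
AE@6: {C} ∩ {C} = {C} (intersection, +0)
AEI@6: {C} ∪ {A} = {A,C} (union, +1)
AEHI@6: {A,C} ∩ {C} = {C} (intersection, +0)
AE@7: {G} ∪ {C} = {C,G} (union, +1)
AEI@7: {C,G} ∪ {A} = {A,C,G} (union, +1)
AEHI@7: {A,C,G} ∩ {G} = {G} (intersection, +0)
per-site changes: [1, 1, 2, 2, 2, 2, 1, 2]; total = 13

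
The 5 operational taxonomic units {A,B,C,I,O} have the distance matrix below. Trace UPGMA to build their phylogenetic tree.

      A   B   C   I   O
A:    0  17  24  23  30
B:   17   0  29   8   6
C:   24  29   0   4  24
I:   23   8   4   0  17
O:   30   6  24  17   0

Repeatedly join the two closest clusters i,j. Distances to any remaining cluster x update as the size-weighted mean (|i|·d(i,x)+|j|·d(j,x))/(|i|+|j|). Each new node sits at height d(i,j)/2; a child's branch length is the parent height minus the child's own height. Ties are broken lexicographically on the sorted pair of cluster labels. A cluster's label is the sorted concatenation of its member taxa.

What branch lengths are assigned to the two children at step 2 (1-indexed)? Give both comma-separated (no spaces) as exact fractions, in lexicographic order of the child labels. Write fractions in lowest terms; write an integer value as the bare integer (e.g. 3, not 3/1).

iteration 1: select C,I (d=4); attach at lengths (2, 2); label the merged cluster CI
  updated: d(A,CI)=47/2, d(B,CI)=37/2, d(CI,O)=41/2
iteration 2: select B,O (d=6); attach at lengths (3, 3); label the merged cluster BO
  updated: d(A,BO)=47/2, d(BO,CI)=39/2
iteration 3: select BO,CI (d=39/2); attach at lengths (27/4, 31/4); label the merged cluster BCIO
  updated: d(A,BCIO)=47/2
iteration 4: select A,BCIO (d=47/2); attach at lengths (47/4, 2); label the merged cluster ABCIO
final tree: (A:47/4,((B:3,O:3):27/4,(C:2,I:2):31/4):2)
total length: 153/4

3,3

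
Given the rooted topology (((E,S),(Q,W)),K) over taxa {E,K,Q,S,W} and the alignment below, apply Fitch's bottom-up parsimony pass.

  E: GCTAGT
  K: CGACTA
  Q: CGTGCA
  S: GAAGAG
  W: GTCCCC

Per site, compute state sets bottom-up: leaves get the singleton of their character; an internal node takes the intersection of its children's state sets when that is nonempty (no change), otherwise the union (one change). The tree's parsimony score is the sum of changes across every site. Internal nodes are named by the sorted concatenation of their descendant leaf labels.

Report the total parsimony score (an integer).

17

ES@0: {G} ∩ {G} = {G} (intersection, +0)
QW@0: {C} ∪ {G} = {C,G} (union, +1)
EQSW@0: {G} ∩ {C,G} = {G} (intersection, +0)
EKQSW@0: {G} ∪ {C} = {C,G} (union, +1)
ES@1: {C} ∪ {A} = {A,C} (union, +1)
QW@1: {G} ∪ {T} = {G,T} (union, +1)
EQSW@1: {A,C} ∪ {G,T} = {A,C,G,T} (union, +1)
EKQSW@1: {A,C,G,T} ∩ {G} = {G} (intersection, +0)
ES@2: {T} ∪ {A} = {A,T} (union, +1)
QW@2: {T} ∪ {C} = {C,T} (union, +1)
EQSW@2: {A,T} ∩ {C,T} = {T} (intersection, +0)
EKQSW@2: {T} ∪ {A} = {A,T} (union, +1)
ES@3: {A} ∪ {G} = {A,G} (union, +1)
QW@3: {G} ∪ {C} = {C,G} (union, +1)
EQSW@3: {A,G} ∩ {C,G} = {G} (intersection, +0)
EKQSW@3: {G} ∪ {C} = {C,G} (union, +1)
ES@4: {G} ∪ {A} = {A,G} (union, +1)
QW@4: {C} ∩ {C} = {C} (intersection, +0)
EQSW@4: {A,G} ∪ {C} = {A,C,G} (union, +1)
EKQSW@4: {A,C,G} ∪ {T} = {A,C,G,T} (union, +1)
ES@5: {T} ∪ {G} = {G,T} (union, +1)
QW@5: {A} ∪ {C} = {A,C} (union, +1)
EQSW@5: {G,T} ∪ {A,C} = {A,C,G,T} (union, +1)
EKQSW@5: {A,C,G,T} ∩ {A} = {A} (intersection, +0)
per-site changes: [2, 3, 3, 3, 3, 3]; total = 17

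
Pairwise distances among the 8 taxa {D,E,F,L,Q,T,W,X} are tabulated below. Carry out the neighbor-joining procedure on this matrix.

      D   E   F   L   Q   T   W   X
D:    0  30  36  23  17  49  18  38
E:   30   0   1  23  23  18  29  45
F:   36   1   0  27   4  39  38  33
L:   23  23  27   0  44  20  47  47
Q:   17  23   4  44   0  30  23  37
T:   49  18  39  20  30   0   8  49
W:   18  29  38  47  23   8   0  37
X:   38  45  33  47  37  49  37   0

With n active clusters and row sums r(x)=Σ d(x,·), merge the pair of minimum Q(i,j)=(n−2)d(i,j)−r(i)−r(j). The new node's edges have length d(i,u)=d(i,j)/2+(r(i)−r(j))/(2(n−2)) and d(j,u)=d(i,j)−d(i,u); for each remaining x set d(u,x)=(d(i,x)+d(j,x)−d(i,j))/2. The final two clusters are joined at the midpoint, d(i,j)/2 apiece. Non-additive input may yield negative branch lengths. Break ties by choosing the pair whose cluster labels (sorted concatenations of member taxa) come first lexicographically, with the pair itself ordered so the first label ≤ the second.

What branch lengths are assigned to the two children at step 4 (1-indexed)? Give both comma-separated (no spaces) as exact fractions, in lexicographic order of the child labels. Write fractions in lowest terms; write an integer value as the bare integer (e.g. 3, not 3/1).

101/12,175/12

iteration 1: select T,W (d=8, Q=-365); attach at lengths (61/12, 35/12); label the merged cluster TW
  updated: d(D,TW)=59/2, d(E,TW)=39/2, d(F,TW)=69/2, d(L,TW)=59/2, d(Q,TW)=45/2, d(TW,X)=39
iteration 2: select E,F (d=1, Q=-272); attach at lengths (11/10, -1/10); label the merged cluster EF
  updated: d(D,EF)=65/2, d(EF,L)=49/2, d(EF,Q)=13, d(EF,TW)=53/2, d(EF,X)=77/2
iteration 3: select EF,Q (d=13, Q=-433/2); attach at lengths (107/16, 101/16); label the merged cluster EFQ
  updated: d(D,EFQ)=73/4, d(EFQ,L)=111/4, d(EFQ,TW)=18, d(EFQ,X)=125/4
iteration 4: select D,L (d=23, Q=-167); attach at lengths (101/12, 175/12); label the merged cluster DL
  updated: d(DL,EFQ)=23/2, d(DL,TW)=18, d(DL,X)=31
iteration 5: select DL,X (d=31, Q=-399/4); attach at lengths (85/16, 411/16); label the merged cluster DLX
  updated: d(DLX,EFQ)=47/8, d(DLX,TW)=13
iteration 6: select DLX,EFQ (d=47/8, Q=-295/8); attach at lengths (7/16, 87/16); label the merged cluster DEFLQX
  updated: d(DEFLQX,TW)=201/16
iteration 7: select DEFLQX,TW (d=201/16); attach at lengths (201/32, 201/32); label the merged cluster DEFLQTWX
final tree: ((((D:101/12,L:175/12):85/16,X:411/16):7/16,((E:11/10,F:-1/10):107/16,Q:101/16):87/16):201/32,(T:61/12,W:35/12):201/32)
total length: 1511/16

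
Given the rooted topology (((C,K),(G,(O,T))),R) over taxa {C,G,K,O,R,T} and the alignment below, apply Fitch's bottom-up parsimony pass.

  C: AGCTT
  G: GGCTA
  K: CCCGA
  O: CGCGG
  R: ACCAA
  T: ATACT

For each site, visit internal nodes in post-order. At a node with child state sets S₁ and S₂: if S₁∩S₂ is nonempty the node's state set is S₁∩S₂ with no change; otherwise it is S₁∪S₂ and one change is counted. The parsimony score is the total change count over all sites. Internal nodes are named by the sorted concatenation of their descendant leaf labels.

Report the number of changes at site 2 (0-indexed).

[col 0] CK: children C:{A}, K:{C} ∪→ {A,C}; cost 1
[col 0] OT: children O:{C}, T:{A} ∪→ {A,C}; cost 1
[col 0] GOT: children G:{G}, OT:{A,C} ∪→ {A,C,G}; cost 1
[col 0] CGKOT: children CK:{A,C}, GOT:{A,C,G} ∩→ {A,C}; cost 0
[col 0] CGKORT: children CGKOT:{A,C}, R:{A} ∩→ {A}; cost 0
[col 1] CK: children C:{G}, K:{C} ∪→ {C,G}; cost 1
[col 1] OT: children O:{G}, T:{T} ∪→ {G,T}; cost 1
[col 1] GOT: children G:{G}, OT:{G,T} ∩→ {G}; cost 0
[col 1] CGKOT: children CK:{C,G}, GOT:{G} ∩→ {G}; cost 0
[col 1] CGKORT: children CGKOT:{G}, R:{C} ∪→ {C,G}; cost 1
[col 2] CK: children C:{C}, K:{C} ∩→ {C}; cost 0
[col 2] OT: children O:{C}, T:{A} ∪→ {A,C}; cost 1
[col 2] GOT: children G:{C}, OT:{A,C} ∩→ {C}; cost 0
[col 2] CGKOT: children CK:{C}, GOT:{C} ∩→ {C}; cost 0
[col 2] CGKORT: children CGKOT:{C}, R:{C} ∩→ {C}; cost 0
[col 3] CK: children C:{T}, K:{G} ∪→ {G,T}; cost 1
[col 3] OT: children O:{G}, T:{C} ∪→ {C,G}; cost 1
[col 3] GOT: children G:{T}, OT:{C,G} ∪→ {C,G,T}; cost 1
[col 3] CGKOT: children CK:{G,T}, GOT:{C,G,T} ∩→ {G,T}; cost 0
[col 3] CGKORT: children CGKOT:{G,T}, R:{A} ∪→ {A,G,T}; cost 1
[col 4] CK: children C:{T}, K:{A} ∪→ {A,T}; cost 1
[col 4] OT: children O:{G}, T:{T} ∪→ {G,T}; cost 1
[col 4] GOT: children G:{A}, OT:{G,T} ∪→ {A,G,T}; cost 1
[col 4] CGKOT: children CK:{A,T}, GOT:{A,G,T} ∩→ {A,T}; cost 0
[col 4] CGKORT: children CGKOT:{A,T}, R:{A} ∩→ {A}; cost 0
per-site changes: [3, 3, 1, 4, 3]; total = 14

1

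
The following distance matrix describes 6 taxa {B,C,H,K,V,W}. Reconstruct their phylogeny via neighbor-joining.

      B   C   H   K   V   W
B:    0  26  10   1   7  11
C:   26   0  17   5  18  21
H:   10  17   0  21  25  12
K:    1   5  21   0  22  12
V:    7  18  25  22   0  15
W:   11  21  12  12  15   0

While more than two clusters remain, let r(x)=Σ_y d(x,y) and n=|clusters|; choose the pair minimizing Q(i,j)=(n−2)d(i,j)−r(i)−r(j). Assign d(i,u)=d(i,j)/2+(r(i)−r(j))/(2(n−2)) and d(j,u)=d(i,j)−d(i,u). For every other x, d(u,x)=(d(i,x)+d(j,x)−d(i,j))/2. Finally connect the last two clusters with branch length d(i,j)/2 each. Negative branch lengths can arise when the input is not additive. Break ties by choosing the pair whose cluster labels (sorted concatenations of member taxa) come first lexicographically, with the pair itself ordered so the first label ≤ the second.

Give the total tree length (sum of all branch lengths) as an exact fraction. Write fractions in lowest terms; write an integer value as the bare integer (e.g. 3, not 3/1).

iteration 1: select C,K (d=5, Q=-128); attach at lengths (23/4, -3/4); label the merged cluster CK
  updated: d(B,CK)=11, d(CK,H)=33/2, d(CK,V)=35/2, d(CK,W)=14
iteration 2: select B,V (d=7, Q=-165/2); attach at lengths (-3/4, 31/4); label the merged cluster BV
  updated: d(BV,CK)=43/4, d(BV,H)=14, d(BV,W)=19/2
iteration 3: select BV,CK (d=43/4, Q=-54); attach at lengths (29/8, 57/8); label the merged cluster BCKV
  updated: d(BCKV,H)=79/8, d(BCKV,W)=51/8
iteration 4: select BCKV,H (d=79/8, Q=-113/4); attach at lengths (17/8, 31/4); label the merged cluster BCHKV
  updated: d(BCHKV,W)=17/4
iteration 5: select BCHKV,W (d=17/4); attach at lengths (17/8, 17/8); label the merged cluster BCHKVW
final tree: ((((B:-3/4,V:31/4):29/8,(C:23/4,K:-3/4):57/8):17/8,H:31/4):17/8,W:17/8)
total length: 295/8

295/8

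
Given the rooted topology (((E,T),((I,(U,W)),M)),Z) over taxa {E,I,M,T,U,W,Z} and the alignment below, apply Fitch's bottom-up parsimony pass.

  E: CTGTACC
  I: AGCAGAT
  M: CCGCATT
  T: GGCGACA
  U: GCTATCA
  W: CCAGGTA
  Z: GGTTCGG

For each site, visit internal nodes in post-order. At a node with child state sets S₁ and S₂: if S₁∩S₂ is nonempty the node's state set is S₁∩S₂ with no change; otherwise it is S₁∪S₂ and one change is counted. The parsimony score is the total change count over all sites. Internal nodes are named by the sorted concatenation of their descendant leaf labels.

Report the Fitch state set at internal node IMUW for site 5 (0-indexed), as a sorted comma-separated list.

site 0, node ET: E={C} ∪ T={G} → {C,G} (+1)
site 0, node UW: U={G} ∪ W={C} → {C,G} (+1)
site 0, node IUW: I={A} ∪ UW={C,G} → {A,C,G} (+1)
site 0, node IMUW: IUW={A,C,G} ∩ M={C} → {C} (+0)
site 0, node EIMTUW: ET={C,G} ∩ IMUW={C} → {C} (+0)
site 0, node EIMTUWZ: EIMTUW={C} ∪ Z={G} → {C,G} (+1)
site 1, node ET: E={T} ∪ T={G} → {G,T} (+1)
site 1, node UW: U={C} ∩ W={C} → {C} (+0)
site 1, node IUW: I={G} ∪ UW={C} → {C,G} (+1)
site 1, node IMUW: IUW={C,G} ∩ M={C} → {C} (+0)
site 1, node EIMTUW: ET={G,T} ∪ IMUW={C} → {C,G,T} (+1)
site 1, node EIMTUWZ: EIMTUW={C,G,T} ∩ Z={G} → {G} (+0)
site 2, node ET: E={G} ∪ T={C} → {C,G} (+1)
site 2, node UW: U={T} ∪ W={A} → {A,T} (+1)
site 2, node IUW: I={C} ∪ UW={A,T} → {A,C,T} (+1)
site 2, node IMUW: IUW={A,C,T} ∪ M={G} → {A,C,G,T} (+1)
site 2, node EIMTUW: ET={C,G} ∩ IMUW={A,C,G,T} → {C,G} (+0)
site 2, node EIMTUWZ: EIMTUW={C,G} ∪ Z={T} → {C,G,T} (+1)
site 3, node ET: E={T} ∪ T={G} → {G,T} (+1)
site 3, node UW: U={A} ∪ W={G} → {A,G} (+1)
site 3, node IUW: I={A} ∩ UW={A,G} → {A} (+0)
site 3, node IMUW: IUW={A} ∪ M={C} → {A,C} (+1)
site 3, node EIMTUW: ET={G,T} ∪ IMUW={A,C} → {A,C,G,T} (+1)
site 3, node EIMTUWZ: EIMTUW={A,C,G,T} ∩ Z={T} → {T} (+0)
site 4, node ET: E={A} ∩ T={A} → {A} (+0)
site 4, node UW: U={T} ∪ W={G} → {G,T} (+1)
site 4, node IUW: I={G} ∩ UW={G,T} → {G} (+0)
site 4, node IMUW: IUW={G} ∪ M={A} → {A,G} (+1)
site 4, node EIMTUW: ET={A} ∩ IMUW={A,G} → {A} (+0)
site 4, node EIMTUWZ: EIMTUW={A} ∪ Z={C} → {A,C} (+1)
site 5, node ET: E={C} ∩ T={C} → {C} (+0)
site 5, node UW: U={C} ∪ W={T} → {C,T} (+1)
site 5, node IUW: I={A} ∪ UW={C,T} → {A,C,T} (+1)
site 5, node IMUW: IUW={A,C,T} ∩ M={T} → {T} (+0)
site 5, node EIMTUW: ET={C} ∪ IMUW={T} → {C,T} (+1)
site 5, node EIMTUWZ: EIMTUW={C,T} ∪ Z={G} → {C,G,T} (+1)
site 6, node ET: E={C} ∪ T={A} → {A,C} (+1)
site 6, node UW: U={A} ∩ W={A} → {A} (+0)
site 6, node IUW: I={T} ∪ UW={A} → {A,T} (+1)
site 6, node IMUW: IUW={A,T} ∩ M={T} → {T} (+0)
site 6, node EIMTUW: ET={A,C} ∪ IMUW={T} → {A,C,T} (+1)
site 6, node EIMTUWZ: EIMTUW={A,C,T} ∪ Z={G} → {A,C,G,T} (+1)
per-site changes: [4, 3, 5, 4, 3, 4, 4]; total = 27

T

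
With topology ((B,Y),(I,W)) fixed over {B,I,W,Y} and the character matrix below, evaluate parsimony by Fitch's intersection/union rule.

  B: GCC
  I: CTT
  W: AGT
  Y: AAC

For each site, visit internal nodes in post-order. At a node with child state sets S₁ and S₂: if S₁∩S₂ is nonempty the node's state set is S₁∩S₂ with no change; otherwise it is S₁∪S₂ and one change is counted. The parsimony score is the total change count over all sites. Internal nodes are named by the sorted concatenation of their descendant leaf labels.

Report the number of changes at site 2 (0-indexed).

1

site 0, node BY: B={G} ∪ Y={A} → {A,G} (+1)
site 0, node IW: I={C} ∪ W={A} → {A,C} (+1)
site 0, node BIWY: BY={A,G} ∩ IW={A,C} → {A} (+0)
site 1, node BY: B={C} ∪ Y={A} → {A,C} (+1)
site 1, node IW: I={T} ∪ W={G} → {G,T} (+1)
site 1, node BIWY: BY={A,C} ∪ IW={G,T} → {A,C,G,T} (+1)
site 2, node BY: B={C} ∩ Y={C} → {C} (+0)
site 2, node IW: I={T} ∩ W={T} → {T} (+0)
site 2, node BIWY: BY={C} ∪ IW={T} → {C,T} (+1)
per-site changes: [2, 3, 1]; total = 6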